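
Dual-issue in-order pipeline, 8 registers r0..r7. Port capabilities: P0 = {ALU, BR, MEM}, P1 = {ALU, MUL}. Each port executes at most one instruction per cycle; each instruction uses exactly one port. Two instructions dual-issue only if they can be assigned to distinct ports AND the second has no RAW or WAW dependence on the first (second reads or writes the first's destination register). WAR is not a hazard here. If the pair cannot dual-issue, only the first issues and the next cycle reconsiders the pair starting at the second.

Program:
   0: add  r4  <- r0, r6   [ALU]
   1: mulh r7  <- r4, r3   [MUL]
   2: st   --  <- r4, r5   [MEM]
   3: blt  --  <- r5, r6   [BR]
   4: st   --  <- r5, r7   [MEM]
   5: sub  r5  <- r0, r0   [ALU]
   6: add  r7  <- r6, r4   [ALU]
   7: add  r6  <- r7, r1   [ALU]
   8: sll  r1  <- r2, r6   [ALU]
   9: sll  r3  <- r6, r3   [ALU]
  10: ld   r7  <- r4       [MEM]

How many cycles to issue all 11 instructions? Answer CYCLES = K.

0. add.ALU @i0  | RAW r4
1. mulh.MUL/st.MEM @i1/i2  | pair
2. blt.BR @i3  | no-port BR/MEM
3. st.MEM/sub.ALU @i4/i5  | pair
4. add.ALU @i6  | RAW r7
5. add.ALU @i7  | RAW r6
6. sll.ALU/sll.ALU @i8/i9  | pair
7. ld.MEM @i10  | tail

CYCLES = 8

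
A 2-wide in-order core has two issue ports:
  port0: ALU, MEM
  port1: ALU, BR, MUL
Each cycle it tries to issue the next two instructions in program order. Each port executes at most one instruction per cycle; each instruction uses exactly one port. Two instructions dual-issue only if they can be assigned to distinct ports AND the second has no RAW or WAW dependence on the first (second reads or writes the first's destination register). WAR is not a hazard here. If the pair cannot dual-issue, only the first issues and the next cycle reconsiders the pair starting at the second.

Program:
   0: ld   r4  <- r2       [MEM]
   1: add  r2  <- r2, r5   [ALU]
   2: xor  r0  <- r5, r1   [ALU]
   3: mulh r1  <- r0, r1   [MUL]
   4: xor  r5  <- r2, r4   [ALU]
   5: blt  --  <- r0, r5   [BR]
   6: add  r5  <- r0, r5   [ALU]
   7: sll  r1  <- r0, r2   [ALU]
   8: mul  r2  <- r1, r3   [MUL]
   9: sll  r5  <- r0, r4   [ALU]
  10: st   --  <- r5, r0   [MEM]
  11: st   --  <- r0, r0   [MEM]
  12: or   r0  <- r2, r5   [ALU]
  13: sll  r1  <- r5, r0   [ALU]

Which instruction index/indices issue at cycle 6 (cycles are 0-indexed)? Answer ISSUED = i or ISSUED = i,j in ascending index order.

0. ld.MEM+add.ALU @i0+i1  | 2-wide
1. xor.ALU @i2  | RAW r0
2. mulh.MUL+xor.ALU @i3+i4  | 2-wide
3. blt.BR+add.ALU @i5+i6  | 2-wide
4. sll.ALU @i7  | RAW r1
5. mul.MUL+sll.ALU @i8+i9  | 2-wide
6. st.MEM @i10  | no-port MEM/MEM
7. st.MEM+or.ALU @i11+i12  | 2-wide
8. sll.ALU @i13  | tail

ISSUED = 10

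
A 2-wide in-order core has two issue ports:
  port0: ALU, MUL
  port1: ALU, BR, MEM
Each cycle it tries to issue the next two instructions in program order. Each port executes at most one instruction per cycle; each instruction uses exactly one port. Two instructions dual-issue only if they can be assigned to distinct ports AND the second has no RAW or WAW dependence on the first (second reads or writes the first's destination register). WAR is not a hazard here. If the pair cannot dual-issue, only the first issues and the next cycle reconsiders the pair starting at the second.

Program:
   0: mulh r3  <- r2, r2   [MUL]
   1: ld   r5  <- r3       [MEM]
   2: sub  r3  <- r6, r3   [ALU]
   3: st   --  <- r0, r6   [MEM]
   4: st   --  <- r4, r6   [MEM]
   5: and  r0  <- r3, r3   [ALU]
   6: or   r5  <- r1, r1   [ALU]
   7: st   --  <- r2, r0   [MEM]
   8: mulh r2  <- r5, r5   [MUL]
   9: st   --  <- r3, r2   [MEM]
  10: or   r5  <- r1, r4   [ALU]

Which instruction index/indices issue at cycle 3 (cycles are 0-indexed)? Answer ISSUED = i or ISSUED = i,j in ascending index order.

  cy0 -> i0 (mulh.MUL) RAW r3
  cy1 -> i1&i2 (ld.MEM sub.ALU) 2-wide
  cy2 -> i3 (st.MEM) no-port MEM/MEM
  cy3 -> i4&i5 (st.MEM and.ALU) 2-wide
  cy4 -> i6&i7 (or.ALU st.MEM) 2-wide
  cy5 -> i8 (mulh.MUL) RAW r2
  cy6 -> i9&i10 (st.MEM or.ALU) 2-wide

ISSUED = 4,5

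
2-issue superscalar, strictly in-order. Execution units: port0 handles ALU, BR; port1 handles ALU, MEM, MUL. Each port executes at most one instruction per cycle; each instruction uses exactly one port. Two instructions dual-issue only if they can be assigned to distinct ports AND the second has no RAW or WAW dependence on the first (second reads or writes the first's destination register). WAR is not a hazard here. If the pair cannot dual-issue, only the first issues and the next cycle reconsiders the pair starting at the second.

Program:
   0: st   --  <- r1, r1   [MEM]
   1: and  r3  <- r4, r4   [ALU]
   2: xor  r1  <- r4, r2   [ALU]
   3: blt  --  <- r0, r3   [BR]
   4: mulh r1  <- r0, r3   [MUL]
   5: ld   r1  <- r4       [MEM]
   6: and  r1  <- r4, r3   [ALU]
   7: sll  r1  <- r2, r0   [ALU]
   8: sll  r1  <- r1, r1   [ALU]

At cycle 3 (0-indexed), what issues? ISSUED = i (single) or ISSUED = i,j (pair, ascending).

ISSUED = 5

  cy0 -> i0&i1 (st+and) dual
  cy1 -> i2&i3 (xor+blt) dual
  cy2 -> i4 (mulh) no-port MUL/MEM
  cy3 -> i5 (ld) WAW r1
  cy4 -> i6 (and) WAW r1
  cy5 -> i7 (sll) RAW+WAW r1
  cy6 -> i8 (sll) tail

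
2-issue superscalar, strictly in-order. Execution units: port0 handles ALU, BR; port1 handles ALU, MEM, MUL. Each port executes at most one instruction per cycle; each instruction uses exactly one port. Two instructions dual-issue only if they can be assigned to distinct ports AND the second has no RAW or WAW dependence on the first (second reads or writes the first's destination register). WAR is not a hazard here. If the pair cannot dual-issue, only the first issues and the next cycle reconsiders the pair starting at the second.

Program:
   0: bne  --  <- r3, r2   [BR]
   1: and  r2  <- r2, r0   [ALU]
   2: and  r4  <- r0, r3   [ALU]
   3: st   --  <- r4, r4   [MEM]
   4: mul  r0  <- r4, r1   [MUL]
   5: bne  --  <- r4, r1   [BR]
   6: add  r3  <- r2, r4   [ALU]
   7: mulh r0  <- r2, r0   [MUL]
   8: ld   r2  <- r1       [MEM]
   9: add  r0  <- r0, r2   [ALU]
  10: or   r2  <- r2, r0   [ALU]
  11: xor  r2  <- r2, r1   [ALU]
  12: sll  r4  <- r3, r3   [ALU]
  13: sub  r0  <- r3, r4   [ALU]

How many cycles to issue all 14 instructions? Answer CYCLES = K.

CYCLES = 10

[0] i0,i1  bne/and  -- pair
[1] i2  and  -- RAW r4
[2] i3  st  -- no-port MEM/MUL
[3] i4,i5  mul/bne  -- pair
[4] i6,i7  add/mulh  -- pair
[5] i8  ld  -- RAW r2
[6] i9  add  -- RAW r0
[7] i10  or  -- RAW+WAW r2
[8] i11,i12  xor/sll  -- pair
[9] i13  sub  -- tail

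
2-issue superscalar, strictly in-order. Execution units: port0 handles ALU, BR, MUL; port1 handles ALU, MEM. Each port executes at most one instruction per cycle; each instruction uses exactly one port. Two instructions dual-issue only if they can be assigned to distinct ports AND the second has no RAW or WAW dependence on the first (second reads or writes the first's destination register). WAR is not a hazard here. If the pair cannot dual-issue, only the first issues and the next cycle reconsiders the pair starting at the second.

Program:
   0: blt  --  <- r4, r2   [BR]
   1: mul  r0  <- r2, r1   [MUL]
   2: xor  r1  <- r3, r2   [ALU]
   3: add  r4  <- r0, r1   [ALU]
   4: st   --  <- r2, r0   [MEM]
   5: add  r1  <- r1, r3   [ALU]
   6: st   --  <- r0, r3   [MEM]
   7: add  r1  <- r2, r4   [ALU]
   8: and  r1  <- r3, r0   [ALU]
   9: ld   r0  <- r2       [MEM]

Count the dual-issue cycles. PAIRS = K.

PAIRS = 4

#0 head=0: blt.BR i0 no-port BR/MUL
#1 head=1: mul.MUL/xor.ALU i1+i2 pair
#2 head=3: add.ALU/st.MEM i3+i4 pair
#3 head=5: add.ALU/st.MEM i5+i6 pair
#4 head=7: add.ALU i7 WAW r1
#5 head=8: and.ALU/ld.MEM i8+i9 pair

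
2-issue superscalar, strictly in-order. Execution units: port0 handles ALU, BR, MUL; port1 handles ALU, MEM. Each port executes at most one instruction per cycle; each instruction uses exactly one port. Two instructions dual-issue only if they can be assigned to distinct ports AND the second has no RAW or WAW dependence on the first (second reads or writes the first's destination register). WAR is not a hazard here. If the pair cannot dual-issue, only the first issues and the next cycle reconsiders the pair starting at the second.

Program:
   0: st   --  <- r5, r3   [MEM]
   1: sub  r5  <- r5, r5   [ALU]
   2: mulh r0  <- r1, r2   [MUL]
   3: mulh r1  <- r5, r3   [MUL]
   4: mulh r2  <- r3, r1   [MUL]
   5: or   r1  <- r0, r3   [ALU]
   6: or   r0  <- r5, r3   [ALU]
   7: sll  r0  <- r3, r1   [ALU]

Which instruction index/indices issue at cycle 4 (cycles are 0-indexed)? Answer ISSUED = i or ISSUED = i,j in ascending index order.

ISSUED = 6

[0] i0/i1  st/sub  -- pair
[1] i2  mulh  -- no-port MUL/MUL
[2] i3  mulh  -- no-port MUL/MUL
[3] i4/i5  mulh/or  -- pair
[4] i6  or  -- WAW r0
[5] i7  sll  -- tail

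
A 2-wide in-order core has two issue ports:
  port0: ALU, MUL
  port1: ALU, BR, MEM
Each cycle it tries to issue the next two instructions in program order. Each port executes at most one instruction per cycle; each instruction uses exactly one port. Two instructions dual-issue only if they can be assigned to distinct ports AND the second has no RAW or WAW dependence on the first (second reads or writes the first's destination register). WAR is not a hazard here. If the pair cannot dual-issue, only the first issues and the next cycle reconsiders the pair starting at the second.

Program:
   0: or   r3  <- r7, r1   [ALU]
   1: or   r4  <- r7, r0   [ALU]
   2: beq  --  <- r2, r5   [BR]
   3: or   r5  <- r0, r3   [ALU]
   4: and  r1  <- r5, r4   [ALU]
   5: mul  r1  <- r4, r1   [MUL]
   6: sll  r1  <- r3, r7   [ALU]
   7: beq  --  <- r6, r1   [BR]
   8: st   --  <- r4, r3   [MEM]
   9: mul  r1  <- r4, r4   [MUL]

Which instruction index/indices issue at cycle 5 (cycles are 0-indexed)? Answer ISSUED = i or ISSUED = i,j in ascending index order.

#0 head=0: or/or i0+i1 pair
#1 head=2: beq/or i2+i3 pair
#2 head=4: and i4 RAW+WAW r1
#3 head=5: mul i5 WAW r1
#4 head=6: sll i6 RAW r1
#5 head=7: beq i7 no-port BR/MEM
#6 head=8: st/mul i8+i9 pair

ISSUED = 7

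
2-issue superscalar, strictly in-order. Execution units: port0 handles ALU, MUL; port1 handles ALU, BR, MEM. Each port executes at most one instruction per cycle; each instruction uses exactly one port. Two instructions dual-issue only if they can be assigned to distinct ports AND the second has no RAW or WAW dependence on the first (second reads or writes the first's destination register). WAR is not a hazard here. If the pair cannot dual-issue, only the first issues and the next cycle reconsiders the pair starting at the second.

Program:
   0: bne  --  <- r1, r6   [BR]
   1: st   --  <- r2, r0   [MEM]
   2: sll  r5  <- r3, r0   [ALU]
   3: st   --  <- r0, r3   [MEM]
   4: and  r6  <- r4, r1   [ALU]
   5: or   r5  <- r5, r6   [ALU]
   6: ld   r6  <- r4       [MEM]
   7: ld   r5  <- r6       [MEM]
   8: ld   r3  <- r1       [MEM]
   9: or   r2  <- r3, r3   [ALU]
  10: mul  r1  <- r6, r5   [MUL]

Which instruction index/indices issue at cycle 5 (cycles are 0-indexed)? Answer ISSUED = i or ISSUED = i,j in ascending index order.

  cy0 -> i0 (bne) no-port BR/MEM
  cy1 -> i1&i2 (st sll) dual
  cy2 -> i3&i4 (st and) dual
  cy3 -> i5&i6 (or ld) dual
  cy4 -> i7 (ld) no-port MEM/MEM
  cy5 -> i8 (ld) RAW r3
  cy6 -> i9&i10 (or mul) dual

ISSUED = 8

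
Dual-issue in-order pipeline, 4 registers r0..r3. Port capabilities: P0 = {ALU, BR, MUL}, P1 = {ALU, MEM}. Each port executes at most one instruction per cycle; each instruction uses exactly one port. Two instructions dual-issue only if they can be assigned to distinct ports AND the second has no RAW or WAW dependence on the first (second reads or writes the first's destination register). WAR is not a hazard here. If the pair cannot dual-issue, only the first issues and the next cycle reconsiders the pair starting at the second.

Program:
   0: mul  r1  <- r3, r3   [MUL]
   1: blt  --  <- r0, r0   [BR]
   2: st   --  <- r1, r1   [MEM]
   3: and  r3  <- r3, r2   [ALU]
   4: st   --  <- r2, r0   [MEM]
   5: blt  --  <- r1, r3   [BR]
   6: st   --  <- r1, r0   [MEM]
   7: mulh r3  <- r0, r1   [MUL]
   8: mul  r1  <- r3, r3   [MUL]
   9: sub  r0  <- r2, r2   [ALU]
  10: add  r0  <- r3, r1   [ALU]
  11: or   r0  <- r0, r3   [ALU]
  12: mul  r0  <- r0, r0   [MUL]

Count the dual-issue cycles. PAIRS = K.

#0 head=0: mul i0 no-port MUL/BR
#1 head=1: blt st i1&i2 dual
#2 head=3: and st i3&i4 dual
#3 head=5: blt st i5&i6 dual
#4 head=7: mulh i7 no-port MUL/MUL
#5 head=8: mul sub i8&i9 dual
#6 head=10: add i10 RAW+WAW r0
#7 head=11: or i11 RAW+WAW r0
#8 head=12: mul i12 tail

PAIRS = 4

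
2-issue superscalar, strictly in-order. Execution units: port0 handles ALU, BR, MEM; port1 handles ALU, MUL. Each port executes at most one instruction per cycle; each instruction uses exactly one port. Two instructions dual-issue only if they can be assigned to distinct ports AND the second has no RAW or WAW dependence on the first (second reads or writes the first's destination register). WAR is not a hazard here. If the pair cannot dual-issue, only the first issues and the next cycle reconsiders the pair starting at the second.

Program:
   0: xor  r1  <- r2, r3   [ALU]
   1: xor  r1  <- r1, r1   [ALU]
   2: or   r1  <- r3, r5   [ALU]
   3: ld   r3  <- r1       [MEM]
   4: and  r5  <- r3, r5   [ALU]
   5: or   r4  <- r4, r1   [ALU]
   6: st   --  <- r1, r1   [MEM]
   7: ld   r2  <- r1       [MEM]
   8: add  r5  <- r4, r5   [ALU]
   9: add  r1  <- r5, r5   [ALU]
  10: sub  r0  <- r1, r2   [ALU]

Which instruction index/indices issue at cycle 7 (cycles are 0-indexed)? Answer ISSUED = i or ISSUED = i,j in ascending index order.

0. xor.ALU @i0  | RAW+WAW r1
1. xor.ALU @i1  | WAW r1
2. or.ALU @i2  | RAW r1
3. ld.MEM @i3  | RAW r3
4. and.ALU;or.ALU @i4+i5  | pair
5. st.MEM @i6  | no-port MEM/MEM
6. ld.MEM;add.ALU @i7+i8  | pair
7. add.ALU @i9  | RAW r1
8. sub.ALU @i10  | tail

ISSUED = 9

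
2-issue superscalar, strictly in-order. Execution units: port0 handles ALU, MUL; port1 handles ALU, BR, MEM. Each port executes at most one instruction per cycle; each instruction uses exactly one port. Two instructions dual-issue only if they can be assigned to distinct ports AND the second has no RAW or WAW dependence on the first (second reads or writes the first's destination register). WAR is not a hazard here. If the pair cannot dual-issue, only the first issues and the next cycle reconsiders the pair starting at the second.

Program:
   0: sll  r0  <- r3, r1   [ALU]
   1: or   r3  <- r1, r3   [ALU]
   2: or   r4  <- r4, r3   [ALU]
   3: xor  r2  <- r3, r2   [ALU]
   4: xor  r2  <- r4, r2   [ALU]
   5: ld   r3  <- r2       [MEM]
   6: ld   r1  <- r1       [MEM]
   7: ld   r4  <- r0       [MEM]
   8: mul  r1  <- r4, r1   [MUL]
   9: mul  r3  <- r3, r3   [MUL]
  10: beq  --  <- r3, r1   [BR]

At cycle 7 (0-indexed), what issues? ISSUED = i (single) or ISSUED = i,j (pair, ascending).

ISSUED = 9

#0 head=0: sll.ALU or.ALU i0/i1 2-wide
#1 head=2: or.ALU xor.ALU i2/i3 2-wide
#2 head=4: xor.ALU i4 RAW r2
#3 head=5: ld.MEM i5 no-port MEM/MEM
#4 head=6: ld.MEM i6 no-port MEM/MEM
#5 head=7: ld.MEM i7 RAW r4
#6 head=8: mul.MUL i8 no-port MUL/MUL
#7 head=9: mul.MUL i9 RAW r3
#8 head=10: beq.BR i10 tail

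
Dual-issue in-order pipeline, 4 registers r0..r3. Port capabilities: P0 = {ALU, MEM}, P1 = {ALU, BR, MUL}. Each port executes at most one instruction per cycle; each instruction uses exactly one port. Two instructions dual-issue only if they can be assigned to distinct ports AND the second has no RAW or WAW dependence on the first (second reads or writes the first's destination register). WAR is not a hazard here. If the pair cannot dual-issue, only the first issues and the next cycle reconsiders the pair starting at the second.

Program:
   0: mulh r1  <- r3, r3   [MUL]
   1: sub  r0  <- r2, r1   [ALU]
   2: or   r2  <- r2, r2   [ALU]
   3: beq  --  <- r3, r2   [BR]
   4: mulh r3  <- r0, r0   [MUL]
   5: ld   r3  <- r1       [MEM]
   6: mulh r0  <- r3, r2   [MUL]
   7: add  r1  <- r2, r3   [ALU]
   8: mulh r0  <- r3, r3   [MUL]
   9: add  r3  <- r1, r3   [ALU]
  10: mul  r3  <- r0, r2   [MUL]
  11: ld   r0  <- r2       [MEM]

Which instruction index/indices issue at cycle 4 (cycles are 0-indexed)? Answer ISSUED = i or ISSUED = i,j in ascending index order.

ISSUED = 5

  cy0 -> i0 (mulh) RAW r1
  cy1 -> i1,i2 (sub+or) dual
  cy2 -> i3 (beq) no-port BR/MUL
  cy3 -> i4 (mulh) WAW r3
  cy4 -> i5 (ld) RAW r3
  cy5 -> i6,i7 (mulh+add) dual
  cy6 -> i8,i9 (mulh+add) dual
  cy7 -> i10,i11 (mul+ld) dual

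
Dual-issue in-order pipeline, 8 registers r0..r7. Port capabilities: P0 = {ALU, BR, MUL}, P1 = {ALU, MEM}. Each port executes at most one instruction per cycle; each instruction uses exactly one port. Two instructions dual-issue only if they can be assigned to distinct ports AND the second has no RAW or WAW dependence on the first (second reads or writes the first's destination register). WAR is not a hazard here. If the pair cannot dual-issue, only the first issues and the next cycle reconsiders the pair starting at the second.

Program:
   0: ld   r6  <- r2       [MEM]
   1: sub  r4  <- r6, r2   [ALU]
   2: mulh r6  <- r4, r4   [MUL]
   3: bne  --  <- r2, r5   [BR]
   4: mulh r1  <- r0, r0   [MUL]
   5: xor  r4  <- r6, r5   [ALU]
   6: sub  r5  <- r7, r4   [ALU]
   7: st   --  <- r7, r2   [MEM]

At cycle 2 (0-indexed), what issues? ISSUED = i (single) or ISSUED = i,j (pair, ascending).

0. ld @i0  | RAW r6
1. sub @i1  | RAW r4
2. mulh @i2  | no-port MUL/BR
3. bne @i3  | no-port BR/MUL
4. mulh/xor @i4/i5  | pair
5. sub/st @i6/i7  | pair

ISSUED = 2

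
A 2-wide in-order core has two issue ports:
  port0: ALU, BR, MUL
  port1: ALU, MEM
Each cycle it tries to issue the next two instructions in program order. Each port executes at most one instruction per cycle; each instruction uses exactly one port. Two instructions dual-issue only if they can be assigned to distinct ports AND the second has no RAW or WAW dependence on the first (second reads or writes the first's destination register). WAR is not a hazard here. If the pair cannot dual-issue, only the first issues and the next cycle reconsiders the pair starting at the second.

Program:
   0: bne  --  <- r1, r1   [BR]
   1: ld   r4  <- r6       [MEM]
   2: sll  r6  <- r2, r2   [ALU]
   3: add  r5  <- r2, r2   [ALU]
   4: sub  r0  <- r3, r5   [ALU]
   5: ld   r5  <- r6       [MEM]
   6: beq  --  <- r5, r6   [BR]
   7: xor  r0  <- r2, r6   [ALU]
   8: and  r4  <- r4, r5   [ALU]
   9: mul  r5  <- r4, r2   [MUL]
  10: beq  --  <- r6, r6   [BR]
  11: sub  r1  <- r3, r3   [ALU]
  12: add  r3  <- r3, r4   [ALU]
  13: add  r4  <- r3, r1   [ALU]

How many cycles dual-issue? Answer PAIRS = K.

PAIRS = 5

  cy0 -> i0,i1 (bne.BR ld.MEM) pair
  cy1 -> i2,i3 (sll.ALU add.ALU) pair
  cy2 -> i4,i5 (sub.ALU ld.MEM) pair
  cy3 -> i6,i7 (beq.BR xor.ALU) pair
  cy4 -> i8 (and.ALU) RAW r4
  cy5 -> i9 (mul.MUL) no-port MUL/BR
  cy6 -> i10,i11 (beq.BR sub.ALU) pair
  cy7 -> i12 (add.ALU) RAW r3
  cy8 -> i13 (add.ALU) tail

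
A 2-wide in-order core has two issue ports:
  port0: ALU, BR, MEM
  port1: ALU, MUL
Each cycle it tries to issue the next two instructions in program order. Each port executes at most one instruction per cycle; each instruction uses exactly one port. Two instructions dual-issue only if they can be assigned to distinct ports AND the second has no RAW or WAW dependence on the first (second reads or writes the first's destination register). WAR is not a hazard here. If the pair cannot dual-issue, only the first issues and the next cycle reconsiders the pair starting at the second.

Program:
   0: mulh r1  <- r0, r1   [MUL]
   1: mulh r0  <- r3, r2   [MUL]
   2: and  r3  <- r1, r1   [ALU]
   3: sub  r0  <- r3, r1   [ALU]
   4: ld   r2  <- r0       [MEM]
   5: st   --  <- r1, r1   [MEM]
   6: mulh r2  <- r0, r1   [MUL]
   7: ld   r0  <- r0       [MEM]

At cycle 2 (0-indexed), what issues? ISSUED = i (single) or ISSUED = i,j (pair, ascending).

#0 head=0: mulh.MUL i0 no-port MUL/MUL
#1 head=1: mulh.MUL and.ALU i1/i2 2-wide
#2 head=3: sub.ALU i3 RAW r0
#3 head=4: ld.MEM i4 no-port MEM/MEM
#4 head=5: st.MEM mulh.MUL i5/i6 2-wide
#5 head=7: ld.MEM i7 tail

ISSUED = 3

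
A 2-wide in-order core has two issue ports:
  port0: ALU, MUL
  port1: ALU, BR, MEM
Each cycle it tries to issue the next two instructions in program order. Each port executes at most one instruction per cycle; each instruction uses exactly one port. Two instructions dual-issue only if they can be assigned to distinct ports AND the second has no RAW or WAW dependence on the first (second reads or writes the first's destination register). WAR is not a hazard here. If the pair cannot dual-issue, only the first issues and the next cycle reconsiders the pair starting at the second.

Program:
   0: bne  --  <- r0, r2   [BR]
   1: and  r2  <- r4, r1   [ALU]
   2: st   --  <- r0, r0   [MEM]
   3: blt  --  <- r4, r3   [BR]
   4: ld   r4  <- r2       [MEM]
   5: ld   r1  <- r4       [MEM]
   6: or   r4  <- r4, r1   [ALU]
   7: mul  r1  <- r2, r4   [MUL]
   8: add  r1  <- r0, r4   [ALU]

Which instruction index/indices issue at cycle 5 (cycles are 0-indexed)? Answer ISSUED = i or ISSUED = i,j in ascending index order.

  cy0 -> i0&i1 (bne.BR;and.ALU) dual
  cy1 -> i2 (st.MEM) no-port MEM/BR
  cy2 -> i3 (blt.BR) no-port BR/MEM
  cy3 -> i4 (ld.MEM) no-port MEM/MEM
  cy4 -> i5 (ld.MEM) RAW r1
  cy5 -> i6 (or.ALU) RAW r4
  cy6 -> i7 (mul.MUL) WAW r1
  cy7 -> i8 (add.ALU) tail

ISSUED = 6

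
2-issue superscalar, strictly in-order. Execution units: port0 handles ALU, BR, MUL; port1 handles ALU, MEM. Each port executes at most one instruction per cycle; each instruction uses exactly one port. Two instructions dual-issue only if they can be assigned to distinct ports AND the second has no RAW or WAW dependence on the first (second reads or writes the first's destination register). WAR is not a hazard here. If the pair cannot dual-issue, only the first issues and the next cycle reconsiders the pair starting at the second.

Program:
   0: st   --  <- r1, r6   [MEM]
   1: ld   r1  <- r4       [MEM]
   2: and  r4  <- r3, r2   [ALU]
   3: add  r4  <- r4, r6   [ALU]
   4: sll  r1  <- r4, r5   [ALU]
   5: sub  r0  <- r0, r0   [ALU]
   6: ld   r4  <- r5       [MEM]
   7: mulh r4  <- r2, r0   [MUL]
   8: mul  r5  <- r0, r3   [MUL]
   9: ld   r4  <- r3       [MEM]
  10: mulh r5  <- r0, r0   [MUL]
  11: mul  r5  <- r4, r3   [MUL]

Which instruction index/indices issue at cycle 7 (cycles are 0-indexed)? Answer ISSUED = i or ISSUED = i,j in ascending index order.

#0 head=0: st.MEM i0 no-port MEM/MEM
#1 head=1: ld.MEM+and.ALU i1+i2 pair
#2 head=3: add.ALU i3 RAW r4
#3 head=4: sll.ALU+sub.ALU i4+i5 pair
#4 head=6: ld.MEM i6 WAW r4
#5 head=7: mulh.MUL i7 no-port MUL/MUL
#6 head=8: mul.MUL+ld.MEM i8+i9 pair
#7 head=10: mulh.MUL i10 no-port MUL/MUL
#8 head=11: mul.MUL i11 tail

ISSUED = 10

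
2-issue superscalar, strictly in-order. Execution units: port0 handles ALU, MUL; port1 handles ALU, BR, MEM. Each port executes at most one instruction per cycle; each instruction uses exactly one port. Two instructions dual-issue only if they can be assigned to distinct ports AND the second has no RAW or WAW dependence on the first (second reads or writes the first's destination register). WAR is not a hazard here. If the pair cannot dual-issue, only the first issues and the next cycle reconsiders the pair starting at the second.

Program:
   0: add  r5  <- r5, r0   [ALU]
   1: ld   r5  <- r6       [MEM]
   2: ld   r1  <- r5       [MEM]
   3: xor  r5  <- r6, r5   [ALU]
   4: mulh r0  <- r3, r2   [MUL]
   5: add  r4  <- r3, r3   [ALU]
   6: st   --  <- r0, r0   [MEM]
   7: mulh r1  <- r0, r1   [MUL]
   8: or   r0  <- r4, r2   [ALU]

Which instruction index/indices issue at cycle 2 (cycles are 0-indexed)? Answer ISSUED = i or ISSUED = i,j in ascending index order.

  cy0 -> i0 (add.ALU) WAW r5
  cy1 -> i1 (ld.MEM) no-port MEM/MEM
  cy2 -> i2,i3 (ld.MEM+xor.ALU) pair
  cy3 -> i4,i5 (mulh.MUL+add.ALU) pair
  cy4 -> i6,i7 (st.MEM+mulh.MUL) pair
  cy5 -> i8 (or.ALU) tail

ISSUED = 2,3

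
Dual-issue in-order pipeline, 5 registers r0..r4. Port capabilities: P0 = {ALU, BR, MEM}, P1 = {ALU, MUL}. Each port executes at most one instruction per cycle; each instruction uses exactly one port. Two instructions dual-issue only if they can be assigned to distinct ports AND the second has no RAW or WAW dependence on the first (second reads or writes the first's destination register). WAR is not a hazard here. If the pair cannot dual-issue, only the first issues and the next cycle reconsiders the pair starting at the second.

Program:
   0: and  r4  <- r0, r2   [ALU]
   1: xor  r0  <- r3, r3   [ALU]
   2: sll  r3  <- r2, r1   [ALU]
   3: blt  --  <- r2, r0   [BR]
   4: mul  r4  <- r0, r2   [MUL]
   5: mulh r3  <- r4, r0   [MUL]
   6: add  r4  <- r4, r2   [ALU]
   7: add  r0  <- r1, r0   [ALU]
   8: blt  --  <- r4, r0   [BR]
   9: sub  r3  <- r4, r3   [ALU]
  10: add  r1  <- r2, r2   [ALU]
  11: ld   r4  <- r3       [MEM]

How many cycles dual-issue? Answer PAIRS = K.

PAIRS = 5

0. and.ALU+xor.ALU @i0+i1  | pair
1. sll.ALU+blt.BR @i2+i3  | pair
2. mul.MUL @i4  | no-port MUL/MUL
3. mulh.MUL+add.ALU @i5+i6  | pair
4. add.ALU @i7  | RAW r0
5. blt.BR+sub.ALU @i8+i9  | pair
6. add.ALU+ld.MEM @i10+i11  | pair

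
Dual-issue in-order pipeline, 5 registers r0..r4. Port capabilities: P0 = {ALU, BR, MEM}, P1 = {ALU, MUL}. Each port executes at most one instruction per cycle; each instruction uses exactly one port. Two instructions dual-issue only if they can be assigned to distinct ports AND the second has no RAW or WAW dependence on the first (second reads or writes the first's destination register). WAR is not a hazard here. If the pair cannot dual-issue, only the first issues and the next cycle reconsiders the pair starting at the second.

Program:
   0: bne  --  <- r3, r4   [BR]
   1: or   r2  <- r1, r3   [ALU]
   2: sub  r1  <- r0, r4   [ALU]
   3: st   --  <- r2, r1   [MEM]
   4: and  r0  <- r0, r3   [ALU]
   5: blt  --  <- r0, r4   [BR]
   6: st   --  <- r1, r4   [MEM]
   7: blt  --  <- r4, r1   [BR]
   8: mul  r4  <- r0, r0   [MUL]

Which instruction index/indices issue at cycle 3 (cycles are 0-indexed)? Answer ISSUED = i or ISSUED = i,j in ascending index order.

t=0 i0&i1:bne+or ; 2-wide
t=1 i2:sub ; RAW r1
t=2 i3&i4:st+and ; 2-wide
t=3 i5:blt ; no-port BR/MEM
t=4 i6:st ; no-port MEM/BR
t=5 i7&i8:blt+mul ; 2-wide

ISSUED = 5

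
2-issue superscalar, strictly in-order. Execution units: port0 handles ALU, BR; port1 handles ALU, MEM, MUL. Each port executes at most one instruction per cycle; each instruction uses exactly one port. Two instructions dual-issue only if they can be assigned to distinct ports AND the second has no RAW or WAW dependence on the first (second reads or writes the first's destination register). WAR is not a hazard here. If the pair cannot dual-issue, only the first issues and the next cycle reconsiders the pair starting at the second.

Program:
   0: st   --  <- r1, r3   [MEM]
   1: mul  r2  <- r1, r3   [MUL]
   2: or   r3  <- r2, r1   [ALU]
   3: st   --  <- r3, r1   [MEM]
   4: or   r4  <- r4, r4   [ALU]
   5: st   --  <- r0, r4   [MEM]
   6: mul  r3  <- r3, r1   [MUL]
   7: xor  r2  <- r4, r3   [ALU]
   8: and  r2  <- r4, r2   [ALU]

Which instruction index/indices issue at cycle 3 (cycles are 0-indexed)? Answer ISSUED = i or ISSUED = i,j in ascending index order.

ISSUED = 3,4

0. st.MEM @i0  | no-port MEM/MUL
1. mul.MUL @i1  | RAW r2
2. or.ALU @i2  | RAW r3
3. st.MEM+or.ALU @i3&i4  | dual
4. st.MEM @i5  | no-port MEM/MUL
5. mul.MUL @i6  | RAW r3
6. xor.ALU @i7  | RAW+WAW r2
7. and.ALU @i8  | tail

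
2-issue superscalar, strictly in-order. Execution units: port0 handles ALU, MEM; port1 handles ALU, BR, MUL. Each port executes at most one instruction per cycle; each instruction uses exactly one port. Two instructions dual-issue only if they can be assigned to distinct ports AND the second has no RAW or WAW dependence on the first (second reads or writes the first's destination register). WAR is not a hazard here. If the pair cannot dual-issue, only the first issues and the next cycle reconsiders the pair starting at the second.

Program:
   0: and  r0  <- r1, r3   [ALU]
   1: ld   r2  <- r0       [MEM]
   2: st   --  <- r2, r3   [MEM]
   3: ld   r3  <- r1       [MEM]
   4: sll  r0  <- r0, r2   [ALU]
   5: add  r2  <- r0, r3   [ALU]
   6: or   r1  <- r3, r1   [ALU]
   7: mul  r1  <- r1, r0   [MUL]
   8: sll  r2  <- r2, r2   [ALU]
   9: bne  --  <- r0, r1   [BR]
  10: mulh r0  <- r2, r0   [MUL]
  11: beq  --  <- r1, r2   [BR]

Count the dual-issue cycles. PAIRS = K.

#0 head=0: and.ALU i0 RAW r0
#1 head=1: ld.MEM i1 no-port MEM/MEM
#2 head=2: st.MEM i2 no-port MEM/MEM
#3 head=3: ld.MEM;sll.ALU i3/i4 2-wide
#4 head=5: add.ALU;or.ALU i5/i6 2-wide
#5 head=7: mul.MUL;sll.ALU i7/i8 2-wide
#6 head=9: bne.BR i9 no-port BR/MUL
#7 head=10: mulh.MUL i10 no-port MUL/BR
#8 head=11: beq.BR i11 tail

PAIRS = 3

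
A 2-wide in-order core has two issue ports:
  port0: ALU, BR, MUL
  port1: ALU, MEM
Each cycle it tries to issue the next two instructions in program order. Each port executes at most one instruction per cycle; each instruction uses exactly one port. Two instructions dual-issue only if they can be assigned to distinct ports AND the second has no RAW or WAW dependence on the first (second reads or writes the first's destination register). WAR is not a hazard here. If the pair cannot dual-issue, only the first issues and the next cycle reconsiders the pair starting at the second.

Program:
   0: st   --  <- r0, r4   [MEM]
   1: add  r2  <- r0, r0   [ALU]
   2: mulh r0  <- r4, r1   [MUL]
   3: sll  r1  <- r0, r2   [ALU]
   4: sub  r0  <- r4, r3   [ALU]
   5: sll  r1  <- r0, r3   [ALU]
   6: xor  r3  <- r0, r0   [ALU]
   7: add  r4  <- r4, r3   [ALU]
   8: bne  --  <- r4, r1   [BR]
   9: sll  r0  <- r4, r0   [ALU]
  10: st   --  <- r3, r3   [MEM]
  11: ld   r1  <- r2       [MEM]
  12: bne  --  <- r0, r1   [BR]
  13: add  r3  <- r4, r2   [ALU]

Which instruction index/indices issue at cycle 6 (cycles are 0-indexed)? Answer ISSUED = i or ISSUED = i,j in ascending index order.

ISSUED = 10

#0 head=0: st;add i0&i1 2-wide
#1 head=2: mulh i2 RAW r0
#2 head=3: sll;sub i3&i4 2-wide
#3 head=5: sll;xor i5&i6 2-wide
#4 head=7: add i7 RAW r4
#5 head=8: bne;sll i8&i9 2-wide
#6 head=10: st i10 no-port MEM/MEM
#7 head=11: ld i11 RAW r1
#8 head=12: bne;add i12&i13 2-wide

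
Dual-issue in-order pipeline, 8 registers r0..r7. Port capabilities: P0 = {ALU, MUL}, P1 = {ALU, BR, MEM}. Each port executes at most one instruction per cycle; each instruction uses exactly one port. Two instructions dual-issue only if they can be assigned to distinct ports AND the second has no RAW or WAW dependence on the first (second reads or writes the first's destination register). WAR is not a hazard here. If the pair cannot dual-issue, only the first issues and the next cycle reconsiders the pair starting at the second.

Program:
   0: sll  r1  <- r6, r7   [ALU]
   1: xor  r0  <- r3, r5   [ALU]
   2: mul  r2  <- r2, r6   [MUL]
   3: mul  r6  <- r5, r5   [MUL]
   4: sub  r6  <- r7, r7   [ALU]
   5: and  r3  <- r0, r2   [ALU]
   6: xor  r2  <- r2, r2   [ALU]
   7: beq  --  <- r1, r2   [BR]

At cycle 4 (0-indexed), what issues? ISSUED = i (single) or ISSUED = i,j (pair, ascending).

[0] i0/i1  sll;xor  -- dual
[1] i2  mul  -- no-port MUL/MUL
[2] i3  mul  -- WAW r6
[3] i4/i5  sub;and  -- dual
[4] i6  xor  -- RAW r2
[5] i7  beq  -- tail

ISSUED = 6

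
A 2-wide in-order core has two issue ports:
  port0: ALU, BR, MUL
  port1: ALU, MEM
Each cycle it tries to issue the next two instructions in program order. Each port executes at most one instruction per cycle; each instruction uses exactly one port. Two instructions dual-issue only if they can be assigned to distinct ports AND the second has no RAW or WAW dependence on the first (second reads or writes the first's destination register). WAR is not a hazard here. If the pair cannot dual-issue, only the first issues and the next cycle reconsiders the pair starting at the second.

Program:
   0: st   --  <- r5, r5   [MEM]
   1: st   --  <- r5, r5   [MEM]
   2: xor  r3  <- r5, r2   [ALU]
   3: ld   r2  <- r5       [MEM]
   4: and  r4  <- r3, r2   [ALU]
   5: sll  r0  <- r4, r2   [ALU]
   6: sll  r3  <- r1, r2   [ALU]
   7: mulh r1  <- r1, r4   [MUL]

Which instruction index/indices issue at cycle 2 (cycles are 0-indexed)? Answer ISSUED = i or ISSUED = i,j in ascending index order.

ISSUED = 3

  cy0 -> i0 (st.MEM) no-port MEM/MEM
  cy1 -> i1+i2 (st.MEM/xor.ALU) pair
  cy2 -> i3 (ld.MEM) RAW r2
  cy3 -> i4 (and.ALU) RAW r4
  cy4 -> i5+i6 (sll.ALU/sll.ALU) pair
  cy5 -> i7 (mulh.MUL) tail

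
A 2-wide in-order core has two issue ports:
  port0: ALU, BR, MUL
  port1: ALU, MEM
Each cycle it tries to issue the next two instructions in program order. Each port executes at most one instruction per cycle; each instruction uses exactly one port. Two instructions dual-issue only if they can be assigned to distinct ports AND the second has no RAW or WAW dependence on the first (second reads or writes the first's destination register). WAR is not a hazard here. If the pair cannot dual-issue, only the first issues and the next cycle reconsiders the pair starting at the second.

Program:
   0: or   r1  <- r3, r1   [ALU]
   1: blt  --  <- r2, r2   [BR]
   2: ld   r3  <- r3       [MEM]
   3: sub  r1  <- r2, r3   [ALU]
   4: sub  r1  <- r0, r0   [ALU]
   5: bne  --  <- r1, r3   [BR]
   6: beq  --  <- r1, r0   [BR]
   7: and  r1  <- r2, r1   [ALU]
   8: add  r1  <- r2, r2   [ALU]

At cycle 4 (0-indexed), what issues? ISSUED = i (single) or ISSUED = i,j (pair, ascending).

ISSUED = 5

0. or;blt @i0&i1  | 2-wide
1. ld @i2  | RAW r3
2. sub @i3  | WAW r1
3. sub @i4  | RAW r1
4. bne @i5  | no-port BR/BR
5. beq;and @i6&i7  | 2-wide
6. add @i8  | tail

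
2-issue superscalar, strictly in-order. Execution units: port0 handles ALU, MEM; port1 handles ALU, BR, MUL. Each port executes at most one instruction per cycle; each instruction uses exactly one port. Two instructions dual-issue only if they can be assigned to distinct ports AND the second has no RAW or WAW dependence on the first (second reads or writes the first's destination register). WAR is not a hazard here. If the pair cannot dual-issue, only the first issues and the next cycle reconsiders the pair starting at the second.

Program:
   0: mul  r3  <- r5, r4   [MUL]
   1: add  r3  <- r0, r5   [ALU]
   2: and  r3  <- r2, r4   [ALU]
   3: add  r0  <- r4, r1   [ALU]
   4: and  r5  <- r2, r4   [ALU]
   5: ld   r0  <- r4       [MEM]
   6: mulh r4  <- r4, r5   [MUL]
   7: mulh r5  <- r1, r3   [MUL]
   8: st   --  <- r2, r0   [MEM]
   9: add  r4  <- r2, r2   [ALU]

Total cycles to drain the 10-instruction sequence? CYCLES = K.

CYCLES = 7

c0: i0 mul  WAW r3
c1: i1 add  WAW r3
c2: i2+i3 and+add  2-wide
c3: i4+i5 and+ld  2-wide
c4: i6 mulh  no-port MUL/MUL
c5: i7+i8 mulh+st  2-wide
c6: i9 add  tail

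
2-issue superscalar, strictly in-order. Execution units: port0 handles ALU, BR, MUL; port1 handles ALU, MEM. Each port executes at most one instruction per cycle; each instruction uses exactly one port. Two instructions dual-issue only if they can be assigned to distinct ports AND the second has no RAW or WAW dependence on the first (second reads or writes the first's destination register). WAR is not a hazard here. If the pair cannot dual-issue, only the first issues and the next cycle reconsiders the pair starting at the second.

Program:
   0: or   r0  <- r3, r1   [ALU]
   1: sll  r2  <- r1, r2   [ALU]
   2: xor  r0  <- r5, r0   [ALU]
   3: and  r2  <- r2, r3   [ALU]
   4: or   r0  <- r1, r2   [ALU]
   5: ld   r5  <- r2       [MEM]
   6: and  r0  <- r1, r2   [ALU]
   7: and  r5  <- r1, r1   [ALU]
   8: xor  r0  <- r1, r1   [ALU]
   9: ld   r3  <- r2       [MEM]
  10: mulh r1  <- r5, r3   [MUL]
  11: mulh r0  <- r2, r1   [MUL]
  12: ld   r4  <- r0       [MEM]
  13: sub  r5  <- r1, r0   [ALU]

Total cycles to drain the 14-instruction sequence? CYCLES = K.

[0] i0/i1  or.ALU sll.ALU  -- 2-wide
[1] i2/i3  xor.ALU and.ALU  -- 2-wide
[2] i4/i5  or.ALU ld.MEM  -- 2-wide
[3] i6/i7  and.ALU and.ALU  -- 2-wide
[4] i8/i9  xor.ALU ld.MEM  -- 2-wide
[5] i10  mulh.MUL  -- no-port MUL/MUL
[6] i11  mulh.MUL  -- RAW r0
[7] i12/i13  ld.MEM sub.ALU  -- 2-wide

CYCLES = 8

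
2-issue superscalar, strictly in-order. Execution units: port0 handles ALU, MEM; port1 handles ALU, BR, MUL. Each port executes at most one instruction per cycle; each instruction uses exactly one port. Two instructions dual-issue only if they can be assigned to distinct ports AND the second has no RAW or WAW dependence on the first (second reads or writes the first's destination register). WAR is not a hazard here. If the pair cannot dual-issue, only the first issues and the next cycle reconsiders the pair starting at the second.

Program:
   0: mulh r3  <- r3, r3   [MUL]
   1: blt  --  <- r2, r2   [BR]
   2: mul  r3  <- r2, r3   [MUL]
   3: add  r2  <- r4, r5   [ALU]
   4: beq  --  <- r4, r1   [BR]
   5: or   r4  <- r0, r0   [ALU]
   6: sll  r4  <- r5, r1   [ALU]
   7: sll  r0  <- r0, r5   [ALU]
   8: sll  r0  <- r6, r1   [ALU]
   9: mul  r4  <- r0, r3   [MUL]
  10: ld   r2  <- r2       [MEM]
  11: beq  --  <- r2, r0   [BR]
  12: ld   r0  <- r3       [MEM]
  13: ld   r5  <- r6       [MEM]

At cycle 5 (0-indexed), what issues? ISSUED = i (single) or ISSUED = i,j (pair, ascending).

ISSUED = 8

[0] i0  mulh  -- no-port MUL/BR
[1] i1  blt  -- no-port BR/MUL
[2] i2,i3  mul/add  -- 2-wide
[3] i4,i5  beq/or  -- 2-wide
[4] i6,i7  sll/sll  -- 2-wide
[5] i8  sll  -- RAW r0
[6] i9,i10  mul/ld  -- 2-wide
[7] i11,i12  beq/ld  -- 2-wide
[8] i13  ld  -- tail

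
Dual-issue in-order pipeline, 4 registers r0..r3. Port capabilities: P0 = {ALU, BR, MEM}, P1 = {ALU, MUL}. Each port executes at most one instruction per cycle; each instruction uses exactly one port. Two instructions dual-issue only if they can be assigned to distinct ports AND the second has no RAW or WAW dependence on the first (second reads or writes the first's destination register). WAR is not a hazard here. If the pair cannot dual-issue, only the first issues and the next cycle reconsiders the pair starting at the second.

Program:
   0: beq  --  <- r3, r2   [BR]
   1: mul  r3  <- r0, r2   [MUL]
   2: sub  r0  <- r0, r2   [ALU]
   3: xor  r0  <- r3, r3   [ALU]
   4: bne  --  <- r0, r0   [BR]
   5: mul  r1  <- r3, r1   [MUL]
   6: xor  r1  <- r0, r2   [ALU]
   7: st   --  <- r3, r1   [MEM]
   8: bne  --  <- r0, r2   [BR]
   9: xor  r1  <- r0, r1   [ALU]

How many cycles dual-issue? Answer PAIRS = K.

PAIRS = 3

t=0 i0/i1:beq.BR mul.MUL ; dual
t=1 i2:sub.ALU ; WAW r0
t=2 i3:xor.ALU ; RAW r0
t=3 i4/i5:bne.BR mul.MUL ; dual
t=4 i6:xor.ALU ; RAW r1
t=5 i7:st.MEM ; no-port MEM/BR
t=6 i8/i9:bne.BR xor.ALU ; dual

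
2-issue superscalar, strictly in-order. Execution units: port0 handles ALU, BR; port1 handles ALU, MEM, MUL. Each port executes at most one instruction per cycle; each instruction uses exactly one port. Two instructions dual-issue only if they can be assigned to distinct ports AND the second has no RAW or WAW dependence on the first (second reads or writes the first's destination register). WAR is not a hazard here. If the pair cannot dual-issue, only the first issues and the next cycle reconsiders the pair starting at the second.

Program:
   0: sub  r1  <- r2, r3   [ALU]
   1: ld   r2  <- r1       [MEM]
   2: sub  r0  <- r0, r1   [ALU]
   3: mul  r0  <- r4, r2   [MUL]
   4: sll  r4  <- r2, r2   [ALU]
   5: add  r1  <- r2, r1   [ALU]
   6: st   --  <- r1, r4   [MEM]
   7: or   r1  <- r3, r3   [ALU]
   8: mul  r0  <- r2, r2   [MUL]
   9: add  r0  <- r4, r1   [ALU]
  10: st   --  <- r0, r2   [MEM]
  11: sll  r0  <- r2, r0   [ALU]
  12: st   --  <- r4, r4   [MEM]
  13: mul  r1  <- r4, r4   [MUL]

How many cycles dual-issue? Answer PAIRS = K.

t=0 i0:sub.ALU ; RAW r1
t=1 i1,i2:ld.MEM sub.ALU ; 2-wide
t=2 i3,i4:mul.MUL sll.ALU ; 2-wide
t=3 i5:add.ALU ; RAW r1
t=4 i6,i7:st.MEM or.ALU ; 2-wide
t=5 i8:mul.MUL ; WAW r0
t=6 i9:add.ALU ; RAW r0
t=7 i10,i11:st.MEM sll.ALU ; 2-wide
t=8 i12:st.MEM ; no-port MEM/MUL
t=9 i13:mul.MUL ; tail

PAIRS = 4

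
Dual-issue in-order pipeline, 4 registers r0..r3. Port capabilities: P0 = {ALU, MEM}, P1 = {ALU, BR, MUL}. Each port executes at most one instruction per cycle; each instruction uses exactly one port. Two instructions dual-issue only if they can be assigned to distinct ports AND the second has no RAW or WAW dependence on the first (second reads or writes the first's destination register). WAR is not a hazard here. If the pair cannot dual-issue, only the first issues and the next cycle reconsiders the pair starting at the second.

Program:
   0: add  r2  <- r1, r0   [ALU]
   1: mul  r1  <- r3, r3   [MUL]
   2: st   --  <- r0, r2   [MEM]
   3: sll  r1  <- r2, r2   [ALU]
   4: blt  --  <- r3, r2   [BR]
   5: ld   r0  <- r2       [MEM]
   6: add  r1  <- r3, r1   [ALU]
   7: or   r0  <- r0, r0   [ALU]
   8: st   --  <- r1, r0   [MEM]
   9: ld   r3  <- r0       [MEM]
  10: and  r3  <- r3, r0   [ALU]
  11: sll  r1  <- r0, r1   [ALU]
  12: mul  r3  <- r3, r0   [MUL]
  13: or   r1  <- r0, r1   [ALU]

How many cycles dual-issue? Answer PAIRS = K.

t=0 i0,i1:add mul ; dual
t=1 i2,i3:st sll ; dual
t=2 i4,i5:blt ld ; dual
t=3 i6,i7:add or ; dual
t=4 i8:st ; no-port MEM/MEM
t=5 i9:ld ; RAW+WAW r3
t=6 i10,i11:and sll ; dual
t=7 i12,i13:mul or ; dual

PAIRS = 6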